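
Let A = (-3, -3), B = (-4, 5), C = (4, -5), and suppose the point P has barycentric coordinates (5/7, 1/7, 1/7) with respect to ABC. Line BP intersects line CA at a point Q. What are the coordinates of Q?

(-11/6, -10/3)

Line BP meets CA where the B-coordinate vanishes; zeroing P's B-weight and renormalizing leaves C, A-weights 1/7 : 5/7 → (1/6, 5/6).
So Q = (1/6)·C + (5/6)·A = (-11/6, -10/3).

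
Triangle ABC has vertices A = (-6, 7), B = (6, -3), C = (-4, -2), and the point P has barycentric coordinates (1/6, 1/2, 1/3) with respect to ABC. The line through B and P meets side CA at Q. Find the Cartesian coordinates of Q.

(-14/3, 1)

Line BP meets CA where the B-coordinate vanishes; zeroing P's B-weight and renormalizing leaves C, A-weights 1/3 : 1/6 → (2/3, 1/3).
So Q = (2/3)·C + (1/3)·A = (-14/3, 1).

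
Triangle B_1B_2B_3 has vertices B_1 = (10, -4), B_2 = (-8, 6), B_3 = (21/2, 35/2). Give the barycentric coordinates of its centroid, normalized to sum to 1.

The centroid is the average of the vertices, so each weight is 1/3.

(1/3, 1/3, 1/3)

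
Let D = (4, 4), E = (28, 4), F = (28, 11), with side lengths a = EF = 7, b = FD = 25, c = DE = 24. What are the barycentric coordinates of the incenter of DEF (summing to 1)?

The incenter has barycentric coordinates proportional to the opposite side lengths: (7 : 25 : 24).
Normalizing by 7+25+24 = 56 gives (1/8, 25/56, 3/7).

(1/8, 25/56, 3/7)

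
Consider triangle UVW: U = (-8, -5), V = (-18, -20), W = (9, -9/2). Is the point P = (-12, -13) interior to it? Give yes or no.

Barycentric coordinates of P: (48/125, 67/125, 2/25).
The three coordinates are positive, positive, positive; a point is interior exactly when all three are positive.

yes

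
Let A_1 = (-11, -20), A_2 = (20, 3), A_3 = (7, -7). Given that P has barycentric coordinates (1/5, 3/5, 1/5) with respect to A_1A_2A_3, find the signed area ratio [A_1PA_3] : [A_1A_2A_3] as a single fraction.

3/5

The signed ratio [A_1PA_3]/[A_1A_2A_3] equals the barycentric coordinate of P at vertex A_2, which is 3/5.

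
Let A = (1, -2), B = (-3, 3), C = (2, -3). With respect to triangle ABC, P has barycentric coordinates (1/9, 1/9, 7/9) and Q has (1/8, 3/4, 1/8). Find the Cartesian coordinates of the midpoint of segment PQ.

Barycentric coordinates of the midpoint are the average: (17/144, 31/72, 65/144).
Converting: (17/144)·A + (31/72)·B + (65/144)·C = (-13/48, -43/144).

(-13/48, -43/144)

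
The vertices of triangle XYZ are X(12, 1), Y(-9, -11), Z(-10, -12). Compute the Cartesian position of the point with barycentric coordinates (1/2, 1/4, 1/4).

(5/4, -21/4)

W = (1/2)·X + (1/4)·Y + (1/4)·Z.
x-coordinate: (1/2)·12 + (1/4)·(-9) + (1/4)·(-10) = 5/4.
y-coordinate: (1/2)·1 + (1/4)·(-11) + (1/4)·(-12) = -21/4.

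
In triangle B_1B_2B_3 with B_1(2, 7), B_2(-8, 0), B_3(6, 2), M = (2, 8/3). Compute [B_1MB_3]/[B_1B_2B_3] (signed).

[B_1B_2B_3] = ½·(2·(0−2) + (-8)·(2−7) + 6·(7−0)) = ½·(-4 + 40 + 42) = 39.
[B_1MB_3] = ½·(2·(8/3−2) + 2·(2−7) + 6·(7−(8/3))) = ½·(4/3 − 10 + 26) = 26/3, so the ratio is (26/3)/39 = 2/9.

2/9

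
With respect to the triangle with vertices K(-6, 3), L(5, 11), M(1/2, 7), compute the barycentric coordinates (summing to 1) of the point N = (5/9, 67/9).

(2/9, 1/3, 4/9)

Signed area of the reference triangle: [KLM] = ½·((-6)·(11−7) + 5·(7−3) + (1/2)·(3−11)) = ½·(-24 + 20 − 4) = -4.
[NLM] = ½·((5/9)·(11−7) + 5·(7−(67/9)) + (1/2)·(67/9−11)) = ½·(20/9 − 20/9 − 16/9) = -8/9, so the K-coordinate is (-8/9)/(-4) = 2/9.
[KNM] = ½·((-6)·(67/9−7) + (5/9)·(7−3) + (1/2)·(3−(67/9))) = ½·(-8/3 + 20/9 − 20/9) = -4/3, so the L-coordinate is 1/3.
[KLN] = ½·((-6)·(11−(67/9)) + 5·(67/9−3) + (5/9)·(3−11)) = ½·(-64/3 + 200/9 − 40/9) = -16/9, so the M-coordinate is 4/9.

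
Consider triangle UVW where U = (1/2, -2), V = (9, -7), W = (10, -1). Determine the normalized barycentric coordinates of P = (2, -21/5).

Signed area of the reference triangle: [UVW] = ½·((1/2)·(-7−(-1)) + 9·(-1−(-2)) + 10·(-2−(-7))) = ½·(-3 + 9 + 50) = 28.
[PVW] = ½·(2·(-7−(-1)) + 9·(-1−(-21/5)) + 10·(-21/5−(-7))) = ½·(-12 + 144/5 + 28) = 112/5, so the U-coordinate is (112/5)/28 = 4/5.
[UPW] = ½·((1/2)·(-21/5−(-1)) + 2·(-1−(-2)) + 10·(-2−(-21/5))) = ½·(-8/5 + 2 + 22) = 56/5, so the V-coordinate is 2/5.
[UVP] = ½·((1/2)·(-7−(-21/5)) + 9·(-21/5−(-2)) + 2·(-2−(-7))) = ½·(-7/5 − 99/5 + 10) = -28/5, so the W-coordinate is -1/5.

(4/5, 2/5, -1/5)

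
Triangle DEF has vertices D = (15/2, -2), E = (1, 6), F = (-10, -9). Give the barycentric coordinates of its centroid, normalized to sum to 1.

(1/3, 1/3, 1/3)

The centroid is the average of the vertices, so each weight is 1/3.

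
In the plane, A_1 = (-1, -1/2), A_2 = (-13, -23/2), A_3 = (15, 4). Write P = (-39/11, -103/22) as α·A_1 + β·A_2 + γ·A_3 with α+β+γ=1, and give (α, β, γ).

Signed area of the reference triangle: [A_1A_2A_3] = ½·((-1)·(-23/2−4) + (-13)·(4−(-1/2)) + 15·(-1/2−(-23/2))) = ½·(31/2 − 117/2 + 165) = 61.
[PA_2A_3] = ½·((-39/11)·(-23/2−4) + (-13)·(4−(-103/22)) + 15·(-103/22−(-23/2))) = ½·(1209/22 − 2483/22 + 1125/11) = 244/11, so the A_1-coordinate is (244/11)/61 = 4/11.
[A_1PA_3] = ½·((-1)·(-103/22−4) + (-39/11)·(4−(-1/2)) + 15·(-1/2−(-103/22))) = ½·(191/22 − 351/22 + 690/11) = 305/11, so the A_2-coordinate is 5/11.
[A_1A_2P] = ½·((-1)·(-23/2−(-103/22)) + (-13)·(-103/22−(-1/2)) + (-39/11)·(-1/2−(-23/2))) = ½·(75/11 + 598/11 − 39) = 122/11, so the A_3-coordinate is 2/11.

(4/11, 5/11, 2/11)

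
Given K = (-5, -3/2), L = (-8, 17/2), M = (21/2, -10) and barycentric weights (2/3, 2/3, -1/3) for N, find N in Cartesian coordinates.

(-73/6, 8)

N = (2/3)·K + (2/3)·L + (-1/3)·M.
x-coordinate: (2/3)·(-5) + (2/3)·(-8) + (-1/3)·(21/2) = -73/6.
y-coordinate: (2/3)·(-3/2) + (2/3)·(17/2) + (-1/3)·(-10) = 8.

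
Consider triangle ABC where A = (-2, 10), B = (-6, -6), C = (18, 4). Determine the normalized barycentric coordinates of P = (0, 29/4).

Signed area of the reference triangle: [ABC] = ½·((-2)·(-6−4) + (-6)·(4−10) + 18·(10−(-6))) = ½·(20 + 36 + 288) = 172.
[PBC] = ½·(0·(-6−4) + (-6)·(4−(29/4)) + 18·(29/4−(-6))) = ½·(0 + 39/2 + 477/2) = 129, so the A-coordinate is 129/172 = 3/4.
[APC] = ½·((-2)·(29/4−4) + 0·(4−10) + 18·(10−(29/4))) = ½·(-13/2 + 0 + 99/2) = 43/2, so the B-coordinate is 1/8.
[ABP] = ½·((-2)·(-6−(29/4)) + (-6)·(29/4−10) + 0·(10−(-6))) = ½·(53/2 + 33/2 + 0) = 43/2, so the C-coordinate is 1/8.

(3/4, 1/8, 1/8)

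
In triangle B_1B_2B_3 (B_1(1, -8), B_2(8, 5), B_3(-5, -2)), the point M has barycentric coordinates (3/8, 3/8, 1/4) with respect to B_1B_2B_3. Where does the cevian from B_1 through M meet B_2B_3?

(14/5, 11/5)

Line B_1M meets B_2B_3 where the B_1-coordinate vanishes; zeroing M's B_1-weight and renormalizing leaves B_2, B_3-weights 3/8 : 1/4 → (3/5, 2/5).
So N = (3/5)·B_2 + (2/5)·B_3 = (14/5, 11/5).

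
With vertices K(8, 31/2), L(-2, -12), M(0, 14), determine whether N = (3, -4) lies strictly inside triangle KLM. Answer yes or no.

Barycentric coordinates of N: (114/205, 297/410, -23/82).
The three coordinates are positive, positive, negative; a point is interior exactly when all three are positive.

no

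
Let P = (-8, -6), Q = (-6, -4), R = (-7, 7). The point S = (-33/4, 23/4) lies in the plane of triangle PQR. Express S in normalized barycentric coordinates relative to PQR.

Signed area of the reference triangle: [PQR] = ½·((-8)·(-4−7) + (-6)·(7−(-6)) + (-7)·(-6−(-4))) = ½·(88 − 78 + 14) = 12.
[SQR] = ½·((-33/4)·(-4−7) + (-6)·(7−(23/4)) + (-7)·(23/4−(-4))) = ½·(363/4 − 15/2 − 273/4) = 15/2, so the P-coordinate is (15/2)/12 = 5/8.
[PSR] = ½·((-8)·(23/4−7) + (-33/4)·(7−(-6)) + (-7)·(-6−(23/4))) = ½·(10 − 429/4 + 329/4) = -15/2, so the Q-coordinate is -5/8.
[PQS] = ½·((-8)·(-4−(23/4)) + (-6)·(23/4−(-6)) + (-33/4)·(-6−(-4))) = ½·(78 − 141/2 + 33/2) = 12, so the R-coordinate is 1.
Check: 5/8 − 5/8 + 1 = 1.

(5/8, -5/8, 1)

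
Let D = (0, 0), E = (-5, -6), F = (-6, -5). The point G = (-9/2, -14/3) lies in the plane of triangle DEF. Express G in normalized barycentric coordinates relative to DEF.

(1/6, 1/2, 1/3)

Signed area of the reference triangle: [DEF] = ½·(0·(-6−(-5)) + (-5)·(-5−0) + (-6)·(0−(-6))) = ½·(0 + 25 − 36) = -11/2.
[GEF] = ½·((-9/2)·(-6−(-5)) + (-5)·(-5−(-14/3)) + (-6)·(-14/3−(-6))) = ½·(9/2 + 5/3 − 8) = -11/12, so the D-coordinate is (-11/12)/(-11/2) = 1/6.
[DGF] = ½·(0·(-14/3−(-5)) + (-9/2)·(-5−0) + (-6)·(0−(-14/3))) = ½·(0 + 45/2 − 28) = -11/4, so the E-coordinate is 1/2.
[DEG] = ½·(0·(-6−(-14/3)) + (-5)·(-14/3−0) + (-9/2)·(0−(-6))) = ½·(0 + 70/3 − 27) = -11/6, so the F-coordinate is 1/3.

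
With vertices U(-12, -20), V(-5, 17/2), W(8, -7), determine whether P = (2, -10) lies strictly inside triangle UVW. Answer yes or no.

yes

Barycentric coordinates of P: (132/479, 18/479, 329/479).
The three coordinates are positive, positive, positive; a point is interior exactly when all three are positive.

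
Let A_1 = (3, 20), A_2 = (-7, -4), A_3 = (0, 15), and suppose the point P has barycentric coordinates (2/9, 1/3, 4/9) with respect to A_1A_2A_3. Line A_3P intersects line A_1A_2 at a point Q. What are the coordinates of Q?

(-3, 28/5)

Line A_3P meets A_1A_2 where the A_3-coordinate vanishes; zeroing P's A_3-weight and renormalizing leaves A_1, A_2-weights 2/9 : 1/3 → (2/5, 3/5).
So Q = (2/5)·A_1 + (3/5)·A_2 = (-3, 28/5).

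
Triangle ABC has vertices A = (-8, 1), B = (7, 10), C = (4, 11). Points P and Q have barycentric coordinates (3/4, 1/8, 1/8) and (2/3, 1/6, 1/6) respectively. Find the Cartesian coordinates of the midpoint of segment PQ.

(-65/16, 181/48)

Barycentric coordinates of the midpoint are the average: (17/24, 7/48, 7/48).
Converting: (17/24)·A + (7/48)·B + (7/48)·C = (-65/16, 181/48).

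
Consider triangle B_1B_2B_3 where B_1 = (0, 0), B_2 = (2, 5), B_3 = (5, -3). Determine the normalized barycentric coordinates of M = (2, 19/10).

(3/10, 1/2, 1/5)

Signed area of the reference triangle: [B_1B_2B_3] = ½·(0·(5−(-3)) + 2·(-3−0) + 5·(0−5)) = ½·(0 − 6 − 25) = -31/2.
[MB_2B_3] = ½·(2·(5−(-3)) + 2·(-3−(19/10)) + 5·(19/10−5)) = ½·(16 − 49/5 − 31/2) = -93/20, so the B_1-coordinate is (-93/20)/(-31/2) = 3/10.
[B_1MB_3] = ½·(0·(19/10−(-3)) + 2·(-3−0) + 5·(0−(19/10))) = ½·(0 − 6 − 19/2) = -31/4, so the B_2-coordinate is 1/2.
[B_1B_2M] = ½·(0·(5−(19/10)) + 2·(19/10−0) + 2·(0−5)) = ½·(0 + 19/5 − 10) = -31/10, so the B_3-coordinate is 1/5.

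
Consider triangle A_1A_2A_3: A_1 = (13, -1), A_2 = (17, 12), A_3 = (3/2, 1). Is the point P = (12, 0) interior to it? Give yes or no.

yes

Barycentric coordinates of P: (262/315, 19/315, 34/315).
The three coordinates are positive, positive, positive; a point is interior exactly when all three are positive.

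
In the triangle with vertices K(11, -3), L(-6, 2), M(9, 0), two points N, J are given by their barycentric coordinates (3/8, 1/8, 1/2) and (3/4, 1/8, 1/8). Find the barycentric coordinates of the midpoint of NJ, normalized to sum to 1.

Since both coordinate triples sum to 1, the midpoint's barycentrics are the componentwise average.
(3/8+3/4)/2 = 9/16; similarly 1/8 and 5/16.

(9/16, 1/8, 5/16)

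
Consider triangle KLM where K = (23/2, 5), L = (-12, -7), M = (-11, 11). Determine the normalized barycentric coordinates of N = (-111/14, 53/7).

Signed area of the reference triangle: [KLM] = ½·((23/2)·(-7−11) + (-12)·(11−5) + (-11)·(5−(-7))) = ½·(-207 − 72 − 132) = -411/2.
[NLM] = ½·((-111/14)·(-7−11) + (-12)·(11−(53/7)) + (-11)·(53/7−(-7))) = ½·(999/7 − 288/7 − 1122/7) = -411/14, so the K-coordinate is (-411/14)/(-411/2) = 1/7.
[KNM] = ½·((23/2)·(53/7−11) + (-111/14)·(11−5) + (-11)·(5−(53/7))) = ½·(-276/7 − 333/7 + 198/7) = -411/14, so the L-coordinate is 1/7.
[KLN] = ½·((23/2)·(-7−(53/7)) + (-12)·(53/7−5) + (-111/14)·(5−(-7))) = ½·(-1173/7 − 216/7 − 666/7) = -2055/14, so the M-coordinate is 5/7.

(1/7, 1/7, 5/7)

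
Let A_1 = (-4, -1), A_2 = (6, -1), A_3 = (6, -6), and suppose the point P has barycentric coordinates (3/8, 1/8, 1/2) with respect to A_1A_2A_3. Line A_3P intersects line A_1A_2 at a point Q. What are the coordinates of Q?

Line A_3P meets A_1A_2 where the A_3-coordinate vanishes; zeroing P's A_3-weight and renormalizing leaves A_1, A_2-weights 3/8 : 1/8 → (3/4, 1/4).
So Q = (3/4)·A_1 + (1/4)·A_2 = (-3/2, -1).

(-3/2, -1)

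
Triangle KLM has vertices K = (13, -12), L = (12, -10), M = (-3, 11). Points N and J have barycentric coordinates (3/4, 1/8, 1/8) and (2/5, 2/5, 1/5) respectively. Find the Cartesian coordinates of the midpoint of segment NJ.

Barycentric coordinates of the midpoint are the average: (23/40, 21/80, 13/80).
Converting: (23/40)·K + (21/80)·L + (13/80)·M = (811/80, -619/80).

(811/80, -619/80)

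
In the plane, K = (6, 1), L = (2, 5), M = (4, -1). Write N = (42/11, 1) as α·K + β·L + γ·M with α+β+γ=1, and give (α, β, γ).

(2/11, 3/11, 6/11)

Signed area of the reference triangle: [KLM] = ½·(6·(5−(-1)) + 2·(-1−1) + 4·(1−5)) = ½·(36 − 4 − 16) = 8.
[NLM] = ½·((42/11)·(5−(-1)) + 2·(-1−1) + 4·(1−5)) = ½·(252/11 − 4 − 16) = 16/11, so the K-coordinate is (16/11)/8 = 2/11.
[KNM] = ½·(6·(1−(-1)) + (42/11)·(-1−1) + 4·(1−1)) = ½·(12 − 84/11 + 0) = 24/11, so the L-coordinate is 3/11.
[KLN] = ½·(6·(5−1) + 2·(1−1) + (42/11)·(1−5)) = ½·(24 + 0 − 168/11) = 48/11, so the M-coordinate is 6/11.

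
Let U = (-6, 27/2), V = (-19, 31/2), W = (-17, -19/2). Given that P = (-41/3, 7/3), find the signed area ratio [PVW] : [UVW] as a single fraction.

1/3

[UVW] = ½·((-6)·(31/2−(-19/2)) + (-19)·(-19/2−(27/2)) + (-17)·(27/2−(31/2))) = ½·(-150 + 437 + 34) = 321/2.
[PVW] = ½·((-41/3)·(31/2−(-19/2)) + (-19)·(-19/2−(7/3)) + (-17)·(7/3−(31/2))) = ½·(-1025/3 + 1349/6 + 1343/6) = 107/2, so the ratio is (107/2)/(321/2) = 1/3.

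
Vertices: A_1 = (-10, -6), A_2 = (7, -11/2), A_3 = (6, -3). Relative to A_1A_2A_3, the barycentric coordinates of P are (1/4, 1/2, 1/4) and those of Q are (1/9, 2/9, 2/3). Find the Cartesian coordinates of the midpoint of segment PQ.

Barycentric coordinates of the midpoint are the average: (13/72, 13/36, 11/24).
Converting: (13/72)·A_1 + (13/36)·A_2 + (11/24)·A_3 = (125/36, -40/9).

(125/36, -40/9)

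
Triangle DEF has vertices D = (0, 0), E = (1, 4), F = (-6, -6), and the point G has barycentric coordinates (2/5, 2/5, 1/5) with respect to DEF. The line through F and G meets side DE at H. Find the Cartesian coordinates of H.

(1/2, 2)

Line FG meets DE where the F-coordinate vanishes; zeroing G's F-weight and renormalizing leaves D, E-weights 2/5 : 2/5 → (1/2, 1/2).
So H = (1/2)·D + (1/2)·E = (1/2, 2).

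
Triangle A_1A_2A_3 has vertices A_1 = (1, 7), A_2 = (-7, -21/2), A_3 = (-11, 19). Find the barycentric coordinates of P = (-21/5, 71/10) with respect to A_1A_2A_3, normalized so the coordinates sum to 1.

(1/2, 1/5, 3/10)

Signed area of the reference triangle: [A_1A_2A_3] = ½·(1·(-21/2−19) + (-7)·(19−7) + (-11)·(7−(-21/2))) = ½·(-59/2 − 84 − 385/2) = -153.
[PA_2A_3] = ½·((-21/5)·(-21/2−19) + (-7)·(19−(71/10)) + (-11)·(71/10−(-21/2))) = ½·(1239/10 − 833/10 − 968/5) = -153/2, so the A_1-coordinate is (-153/2)/(-153) = 1/2.
[A_1PA_3] = ½·(1·(71/10−19) + (-21/5)·(19−7) + (-11)·(7−(71/10))) = ½·(-119/10 − 252/5 + 11/10) = -153/5, so the A_2-coordinate is 1/5.
[A_1A_2P] = ½·(1·(-21/2−(71/10)) + (-7)·(71/10−7) + (-21/5)·(7−(-21/2))) = ½·(-88/5 − 7/10 − 147/2) = -459/10, so the A_3-coordinate is 3/10.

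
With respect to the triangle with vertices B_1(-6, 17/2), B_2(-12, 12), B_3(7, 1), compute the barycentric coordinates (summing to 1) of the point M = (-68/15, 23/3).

(2/5, 1/3, 4/15)

Signed area of the reference triangle: [B_1B_2B_3] = ½·((-6)·(12−1) + (-12)·(1−(17/2)) + 7·(17/2−12)) = ½·(-66 + 90 − 49/2) = -1/4.
[MB_2B_3] = ½·((-68/15)·(12−1) + (-12)·(1−(23/3)) + 7·(23/3−12)) = ½·(-748/15 + 80 − 91/3) = -1/10, so the B_1-coordinate is (-1/10)/(-1/4) = 2/5.
[B_1MB_3] = ½·((-6)·(23/3−1) + (-68/15)·(1−(17/2)) + 7·(17/2−(23/3))) = ½·(-40 + 34 + 35/6) = -1/12, so the B_2-coordinate is 1/3.
[B_1B_2M] = ½·((-6)·(12−(23/3)) + (-12)·(23/3−(17/2)) + (-68/15)·(17/2−12)) = ½·(-26 + 10 + 238/15) = -1/15, so the B_3-coordinate is 4/15.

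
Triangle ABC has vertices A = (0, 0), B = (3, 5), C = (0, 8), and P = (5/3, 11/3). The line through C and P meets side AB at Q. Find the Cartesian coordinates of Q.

Barycentric coordinates of P with respect to ABC: (1/3, 5/9, 1/9).
On side AB the C-coordinate is zero; dropping P's C-weight 1/9 and renormalizing the remaining 1/3 : 5/9 gives weights 3/8, 5/8 on A, B.
Q = (3/8)·(0, 0) + (5/8)·(3, 5) = (15/8, 25/8).

(15/8, 25/8)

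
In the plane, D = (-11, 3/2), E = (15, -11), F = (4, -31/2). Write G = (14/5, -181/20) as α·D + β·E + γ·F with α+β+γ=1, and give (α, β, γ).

Signed area of the reference triangle: [DEF] = ½·((-11)·(-11−(-31/2)) + 15·(-31/2−(3/2)) + 4·(3/2−(-11))) = ½·(-99/2 − 255 + 50) = -509/4.
[GEF] = ½·((14/5)·(-11−(-31/2)) + 15·(-31/2−(-181/20)) + 4·(-181/20−(-11))) = ½·(63/5 − 387/4 + 39/5) = -1527/40, so the D-coordinate is (-1527/40)/(-509/4) = 3/10.
[DGF] = ½·((-11)·(-181/20−(-31/2)) + (14/5)·(-31/2−(3/2)) + 4·(3/2−(-181/20))) = ½·(-1419/20 − 238/5 + 211/5) = -1527/40, so the E-coordinate is 3/10.
[DEG] = ½·((-11)·(-11−(-181/20)) + 15·(-181/20−(3/2)) + (14/5)·(3/2−(-11))) = ½·(429/20 − 633/4 + 35) = -509/10, so the F-coordinate is 2/5.

(3/10, 3/10, 2/5)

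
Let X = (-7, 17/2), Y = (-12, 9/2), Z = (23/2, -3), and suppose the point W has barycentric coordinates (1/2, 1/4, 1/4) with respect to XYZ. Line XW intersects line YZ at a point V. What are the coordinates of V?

Line XW meets YZ where the X-coordinate vanishes; zeroing W's X-weight and renormalizing leaves Y, Z-weights 1/4 : 1/4 → (1/2, 1/2).
So V = (1/2)·Y + (1/2)·Z = (-1/4, 3/4).

(-1/4, 3/4)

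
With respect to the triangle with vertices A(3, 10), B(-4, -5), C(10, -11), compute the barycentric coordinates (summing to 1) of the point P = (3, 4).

Signed area of the reference triangle: [ABC] = ½·(3·(-5−(-11)) + (-4)·(-11−10) + 10·(10−(-5))) = ½·(18 + 84 + 150) = 126.
[PBC] = ½·(3·(-5−(-11)) + (-4)·(-11−4) + 10·(4−(-5))) = ½·(18 + 60 + 90) = 84, so the A-coordinate is 84/126 = 2/3.
[APC] = ½·(3·(4−(-11)) + 3·(-11−10) + 10·(10−4)) = ½·(45 − 63 + 60) = 21, so the B-coordinate is 1/6.
[ABP] = ½·(3·(-5−4) + (-4)·(4−10) + 3·(10−(-5))) = ½·(-27 + 24 + 45) = 21, so the C-coordinate is 1/6.
Check: 2/3 + 1/6 + 1/6 = 1.

(2/3, 1/6, 1/6)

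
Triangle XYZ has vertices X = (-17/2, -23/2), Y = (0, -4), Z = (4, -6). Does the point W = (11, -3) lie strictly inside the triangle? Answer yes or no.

Barycentric coordinates of W: (-26/47, -1/47, 74/47).
The three coordinates are negative, negative, positive; a point is interior exactly when all three are positive.

no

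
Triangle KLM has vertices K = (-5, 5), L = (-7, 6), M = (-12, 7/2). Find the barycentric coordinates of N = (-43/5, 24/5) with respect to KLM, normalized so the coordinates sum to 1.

Signed area of the reference triangle: [KLM] = ½·((-5)·(6−(7/2)) + (-7)·(7/2−5) + (-12)·(5−6)) = ½·(-25/2 + 21/2 + 12) = 5.
[NLM] = ½·((-43/5)·(6−(7/2)) + (-7)·(7/2−(24/5)) + (-12)·(24/5−6)) = ½·(-43/2 + 91/10 + 72/5) = 1, so the K-coordinate is 1/5 = 1/5.
[KNM] = ½·((-5)·(24/5−(7/2)) + (-43/5)·(7/2−5) + (-12)·(5−(24/5))) = ½·(-13/2 + 129/10 − 12/5) = 2, so the L-coordinate is 2/5.
[KLN] = ½·((-5)·(6−(24/5)) + (-7)·(24/5−5) + (-43/5)·(5−6)) = ½·(-6 + 7/5 + 43/5) = 2, so the M-coordinate is 2/5.
Check: 1/5 + 2/5 + 2/5 = 1.

(1/5, 2/5, 2/5)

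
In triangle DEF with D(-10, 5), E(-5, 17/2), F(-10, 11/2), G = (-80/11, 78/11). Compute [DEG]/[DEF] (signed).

[DEF] = ½·((-10)·(17/2−(11/2)) + (-5)·(11/2−5) + (-10)·(5−(17/2))) = ½·(-30 − 5/2 + 35) = 5/4.
[DEG] = ½·((-10)·(17/2−(78/11)) + (-5)·(78/11−5) + (-80/11)·(5−(17/2))) = ½·(-155/11 − 115/11 + 280/11) = 5/11, so the ratio is (5/11)/(5/4) = 4/11.

4/11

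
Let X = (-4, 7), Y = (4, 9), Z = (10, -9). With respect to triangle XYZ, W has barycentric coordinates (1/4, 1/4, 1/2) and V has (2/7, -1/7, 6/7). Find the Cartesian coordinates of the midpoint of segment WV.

(83/14, -15/4)

Barycentric coordinates of the midpoint are the average: (15/56, 3/56, 19/28).
Converting: (15/56)·X + (3/56)·Y + (19/28)·Z = (83/14, -15/4).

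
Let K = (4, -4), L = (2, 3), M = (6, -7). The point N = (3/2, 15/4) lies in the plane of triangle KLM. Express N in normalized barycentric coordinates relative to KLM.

Signed area of the reference triangle: [KLM] = ½·(4·(3−(-7)) + 2·(-7−(-4)) + 6·(-4−3)) = ½·(40 − 6 − 42) = -4.
[NLM] = ½·((3/2)·(3−(-7)) + 2·(-7−(15/4)) + 6·(15/4−3)) = ½·(15 − 43/2 + 9/2) = -1, so the K-coordinate is (-1)/(-4) = 1/4.
[KNM] = ½·(4·(15/4−(-7)) + (3/2)·(-7−(-4)) + 6·(-4−(15/4))) = ½·(43 − 9/2 − 93/2) = -4, so the L-coordinate is 1.
[KLN] = ½·(4·(3−(15/4)) + 2·(15/4−(-4)) + (3/2)·(-4−3)) = ½·(-3 + 31/2 − 21/2) = 1, so the M-coordinate is -1/4.

(1/4, 1, -1/4)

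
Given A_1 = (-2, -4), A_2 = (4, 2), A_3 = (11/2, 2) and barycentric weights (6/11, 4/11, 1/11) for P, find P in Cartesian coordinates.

P = (6/11)·A_1 + (4/11)·A_2 + (1/11)·A_3.
x-coordinate: (6/11)·(-2) + (4/11)·4 + (1/11)·(11/2) = 19/22.
y-coordinate: (6/11)·(-4) + (4/11)·2 + (1/11)·2 = -14/11.

(19/22, -14/11)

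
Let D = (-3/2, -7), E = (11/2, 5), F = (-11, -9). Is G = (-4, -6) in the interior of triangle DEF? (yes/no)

Barycentric coordinates of G: (97/200, 29/200, 37/100).
The three coordinates are positive, positive, positive; a point is interior exactly when all three are positive.

yes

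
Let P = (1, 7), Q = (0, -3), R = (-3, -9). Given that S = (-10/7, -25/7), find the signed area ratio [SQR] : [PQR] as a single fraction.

2/7

[PQR] = ½·(1·(-3−(-9)) + 0·(-9−7) + (-3)·(7−(-3))) = ½·(6 + 0 − 30) = -12.
[SQR] = ½·((-10/7)·(-3−(-9)) + 0·(-9−(-25/7)) + (-3)·(-25/7−(-3))) = ½·(-60/7 + 0 + 12/7) = -24/7, so the ratio is (-24/7)/(-12) = 2/7.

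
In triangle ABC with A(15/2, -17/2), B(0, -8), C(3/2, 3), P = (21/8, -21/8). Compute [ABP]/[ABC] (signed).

[ABC] = ½·((15/2)·(-8−3) + 0·(3−(-17/2)) + (3/2)·(-17/2−(-8))) = ½·(-165/2 + 0 − 3/4) = -333/8.
[ABP] = ½·((15/2)·(-8−(-21/8)) + 0·(-21/8−(-17/2)) + (21/8)·(-17/2−(-8))) = ½·(-645/16 + 0 − 21/16) = -333/16, so the ratio is (-333/16)/(-333/8) = 1/2.

1/2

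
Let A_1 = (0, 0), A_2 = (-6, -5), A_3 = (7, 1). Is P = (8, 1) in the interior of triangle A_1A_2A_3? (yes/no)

Barycentric coordinates of P: (-6/29, 1/29, 34/29).
The three coordinates are negative, positive, positive; a point is interior exactly when all three are positive.

no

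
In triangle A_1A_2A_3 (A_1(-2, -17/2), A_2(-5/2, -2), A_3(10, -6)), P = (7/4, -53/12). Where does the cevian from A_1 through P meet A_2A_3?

Barycentric coordinates of P with respect to A_1A_2A_3: (1/6, 1/2, 1/3).
On side A_2A_3 the A_1-coordinate is zero; dropping P's A_1-weight 1/6 and renormalizing the remaining 1/2 : 1/3 gives weights 3/5, 2/5 on A_2, A_3.
Q = (3/5)·(-5/2, -2) + (2/5)·(10, -6) = (5/2, -18/5).

(5/2, -18/5)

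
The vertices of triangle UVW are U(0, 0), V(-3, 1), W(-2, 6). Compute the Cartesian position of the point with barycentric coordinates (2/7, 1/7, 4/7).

P = (2/7)·U + (1/7)·V + (4/7)·W.
x-coordinate: (2/7)·0 + (1/7)·(-3) + (4/7)·(-2) = -11/7.
y-coordinate: (2/7)·0 + (1/7)·1 + (4/7)·6 = 25/7.

(-11/7, 25/7)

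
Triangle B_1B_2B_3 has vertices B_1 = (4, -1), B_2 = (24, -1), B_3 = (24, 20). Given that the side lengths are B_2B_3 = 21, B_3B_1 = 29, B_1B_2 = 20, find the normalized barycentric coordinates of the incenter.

The incenter has barycentric coordinates proportional to the opposite side lengths: (21 : 29 : 20).
Normalizing by 21+29+20 = 70 gives (3/10, 29/70, 2/7).

(3/10, 29/70, 2/7)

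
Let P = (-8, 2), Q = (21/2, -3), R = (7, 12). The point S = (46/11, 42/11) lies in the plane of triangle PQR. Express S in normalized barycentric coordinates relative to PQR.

Signed area of the reference triangle: [PQR] = ½·((-8)·(-3−12) + (21/2)·(12−2) + 7·(2−(-3))) = ½·(120 + 105 + 35) = 130.
[SQR] = ½·((46/11)·(-3−12) + (21/2)·(12−(42/11)) + 7·(42/11−(-3))) = ½·(-690/11 + 945/11 + 525/11) = 390/11, so the P-coordinate is (390/11)/130 = 3/11.
[PSR] = ½·((-8)·(42/11−12) + (46/11)·(12−2) + 7·(2−(42/11))) = ½·(720/11 + 460/11 − 140/11) = 520/11, so the Q-coordinate is 4/11.
[PQS] = ½·((-8)·(-3−(42/11)) + (21/2)·(42/11−2) + (46/11)·(2−(-3))) = ½·(600/11 + 210/11 + 230/11) = 520/11, so the R-coordinate is 4/11.
Check: 3/11 + 4/11 + 4/11 = 1.

(3/11, 4/11, 4/11)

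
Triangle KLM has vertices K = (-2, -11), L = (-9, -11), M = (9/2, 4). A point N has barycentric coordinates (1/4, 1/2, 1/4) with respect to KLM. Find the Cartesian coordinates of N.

N = (1/4)·K + (1/2)·L + (1/4)·M.
x-coordinate: (1/4)·(-2) + (1/2)·(-9) + (1/4)·(9/2) = -31/8.
y-coordinate: (1/4)·(-11) + (1/2)·(-11) + (1/4)·4 = -29/4.

(-31/8, -29/4)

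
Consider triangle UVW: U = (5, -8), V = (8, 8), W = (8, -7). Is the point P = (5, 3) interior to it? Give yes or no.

no

Barycentric coordinates of P: (1, 11/15, -11/15).
The three coordinates are positive, positive, negative; a point is interior exactly when all three are positive.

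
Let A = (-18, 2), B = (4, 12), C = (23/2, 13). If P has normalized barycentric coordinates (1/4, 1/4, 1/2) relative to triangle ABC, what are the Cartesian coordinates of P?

P = (1/4)·A + (1/4)·B + (1/2)·C.
x-coordinate: (1/4)·(-18) + (1/4)·4 + (1/2)·(23/2) = 9/4.
y-coordinate: (1/4)·2 + (1/4)·12 + (1/2)·13 = 10.

(9/4, 10)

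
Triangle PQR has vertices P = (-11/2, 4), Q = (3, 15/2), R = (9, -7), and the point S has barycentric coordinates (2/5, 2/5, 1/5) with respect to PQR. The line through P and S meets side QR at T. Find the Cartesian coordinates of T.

(5, 8/3)

Line PS meets QR where the P-coordinate vanishes; zeroing S's P-weight and renormalizing leaves Q, R-weights 2/5 : 1/5 → (2/3, 1/3).
So T = (2/3)·Q + (1/3)·R = (5, 8/3).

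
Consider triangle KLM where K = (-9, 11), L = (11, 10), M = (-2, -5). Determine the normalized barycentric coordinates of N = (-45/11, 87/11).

(7/11, 2/11, 2/11)

Signed area of the reference triangle: [KLM] = ½·((-9)·(10−(-5)) + 11·(-5−11) + (-2)·(11−10)) = ½·(-135 − 176 − 2) = -313/2.
[NLM] = ½·((-45/11)·(10−(-5)) + 11·(-5−(87/11)) + (-2)·(87/11−10)) = ½·(-675/11 − 142 + 46/11) = -2191/22, so the K-coordinate is (-2191/22)/(-313/2) = 7/11.
[KNM] = ½·((-9)·(87/11−(-5)) + (-45/11)·(-5−11) + (-2)·(11−(87/11))) = ½·(-1278/11 + 720/11 − 68/11) = -313/11, so the L-coordinate is 2/11.
[KLN] = ½·((-9)·(10−(87/11)) + 11·(87/11−11) + (-45/11)·(11−10)) = ½·(-207/11 − 34 − 45/11) = -313/11, so the M-coordinate is 2/11.
Check: 7/11 + 2/11 + 2/11 = 1.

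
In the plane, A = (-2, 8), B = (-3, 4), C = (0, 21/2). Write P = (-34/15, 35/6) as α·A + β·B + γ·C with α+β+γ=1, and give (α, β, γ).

(2/15, 2/3, 1/5)

Signed area of the reference triangle: [ABC] = ½·((-2)·(4−(21/2)) + (-3)·(21/2−8) + 0·(8−4)) = ½·(13 − 15/2 + 0) = 11/4.
[PBC] = ½·((-34/15)·(4−(21/2)) + (-3)·(21/2−(35/6)) + 0·(35/6−4)) = ½·(221/15 − 14 + 0) = 11/30, so the A-coordinate is (11/30)/(11/4) = 2/15.
[APC] = ½·((-2)·(35/6−(21/2)) + (-34/15)·(21/2−8) + 0·(8−(35/6))) = ½·(28/3 − 17/3 + 0) = 11/6, so the B-coordinate is 2/3.
[ABP] = ½·((-2)·(4−(35/6)) + (-3)·(35/6−8) + (-34/15)·(8−4)) = ½·(11/3 + 13/2 − 136/15) = 11/20, so the C-coordinate is 1/5.
Check: 2/15 + 2/3 + 1/5 = 1.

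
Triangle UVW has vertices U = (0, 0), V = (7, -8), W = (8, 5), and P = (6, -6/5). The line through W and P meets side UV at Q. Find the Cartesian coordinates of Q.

Barycentric coordinates of P with respect to UVW: (1/5, 2/5, 2/5).
On side UV the W-coordinate is zero; dropping P's W-weight 2/5 and renormalizing the remaining 1/5 : 2/5 gives weights 1/3, 2/3 on U, V.
Q = (1/3)·(0, 0) + (2/3)·(7, -8) = (14/3, -16/3).

(14/3, -16/3)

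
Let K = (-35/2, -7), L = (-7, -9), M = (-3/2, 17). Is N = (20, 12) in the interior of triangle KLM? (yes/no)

Barycentric coordinates of N: (-1173/568, 149/71, 549/568).
The three coordinates are negative, positive, positive; a point is interior exactly when all three are positive.

no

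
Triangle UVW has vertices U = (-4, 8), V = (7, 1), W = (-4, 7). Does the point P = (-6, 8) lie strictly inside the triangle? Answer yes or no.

Barycentric coordinates of P: (-1/11, -2/11, 14/11).
The three coordinates are negative, negative, positive; a point is interior exactly when all three are positive.

no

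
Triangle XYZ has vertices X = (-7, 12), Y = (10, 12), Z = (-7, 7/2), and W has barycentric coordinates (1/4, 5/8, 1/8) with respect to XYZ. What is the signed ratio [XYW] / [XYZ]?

The signed ratio [XYW]/[XYZ] equals the barycentric coordinate of W at vertex Z, which is 1/8.

1/8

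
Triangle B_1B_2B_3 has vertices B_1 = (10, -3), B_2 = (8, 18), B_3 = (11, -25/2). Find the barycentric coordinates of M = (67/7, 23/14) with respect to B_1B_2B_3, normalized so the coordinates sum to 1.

Signed area of the reference triangle: [B_1B_2B_3] = ½·(10·(18−(-25/2)) + 8·(-25/2−(-3)) + 11·(-3−18)) = ½·(305 − 76 − 231) = -1.
[MB_2B_3] = ½·((67/7)·(18−(-25/2)) + 8·(-25/2−(23/14)) + 11·(23/14−18)) = ½·(4087/14 − 792/7 − 2519/14) = -4/7, so the B_1-coordinate is (-4/7)/(-1) = 4/7.
[B_1MB_3] = ½·(10·(23/14−(-25/2)) + (67/7)·(-25/2−(-3)) + 11·(-3−(23/14))) = ½·(990/7 − 1273/14 − 715/14) = -2/7, so the B_2-coordinate is 2/7.
[B_1B_2M] = ½·(10·(18−(23/14)) + 8·(23/14−(-3)) + (67/7)·(-3−18)) = ½·(1145/7 + 260/7 − 201) = -1/7, so the B_3-coordinate is 1/7.
Check: 4/7 + 2/7 + 1/7 = 1.

(4/7, 2/7, 1/7)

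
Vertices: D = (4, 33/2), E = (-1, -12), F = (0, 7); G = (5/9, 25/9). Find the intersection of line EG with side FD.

(4/3, 61/6)

Barycentric coordinates of G with respect to DEF: (2/9, 1/3, 4/9).
On side FD the E-coordinate is zero; dropping G's E-weight 1/3 and renormalizing the remaining 4/9 : 2/9 gives weights 2/3, 1/3 on F, D.
H = (2/3)·(0, 7) + (1/3)·(4, 33/2) = (4/3, 61/6).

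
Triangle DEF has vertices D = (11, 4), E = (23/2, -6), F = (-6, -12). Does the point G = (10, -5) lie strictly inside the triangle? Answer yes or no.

yes

Barycentric coordinates of G: (53/356, 137/178, 29/356).
The three coordinates are positive, positive, positive; a point is interior exactly when all three are positive.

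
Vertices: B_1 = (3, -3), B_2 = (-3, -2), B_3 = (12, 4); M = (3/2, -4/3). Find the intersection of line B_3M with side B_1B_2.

(-3/5, -12/5)

Barycentric coordinates of M with respect to B_1B_2B_3: (1/3, 1/2, 1/6).
On side B_1B_2 the B_3-coordinate is zero; dropping M's B_3-weight 1/6 and renormalizing the remaining 1/3 : 1/2 gives weights 2/5, 3/5 on B_1, B_2.
N = (2/5)·(3, -3) + (3/5)·(-3, -2) = (-3/5, -12/5).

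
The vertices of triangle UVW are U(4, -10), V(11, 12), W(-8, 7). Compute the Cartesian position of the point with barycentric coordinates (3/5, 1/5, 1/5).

P = (3/5)·U + (1/5)·V + (1/5)·W.
x-coordinate: (3/5)·4 + (1/5)·11 + (1/5)·(-8) = 3.
y-coordinate: (3/5)·(-10) + (1/5)·12 + (1/5)·7 = -11/5.

(3, -11/5)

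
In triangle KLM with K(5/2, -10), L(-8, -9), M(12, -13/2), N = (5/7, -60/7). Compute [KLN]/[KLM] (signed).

[KLM] = ½·((5/2)·(-9−(-13/2)) + (-8)·(-13/2−(-10)) + 12·(-10−(-9))) = ½·(-25/4 − 28 − 12) = -185/8.
[KLN] = ½·((5/2)·(-9−(-60/7)) + (-8)·(-60/7−(-10)) + (5/7)·(-10−(-9))) = ½·(-15/14 − 80/7 − 5/7) = -185/28, so the ratio is (-185/28)/(-185/8) = 2/7.

2/7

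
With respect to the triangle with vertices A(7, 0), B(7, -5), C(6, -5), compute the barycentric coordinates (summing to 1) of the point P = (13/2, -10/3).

Signed area of the reference triangle: [ABC] = ½·(7·(-5−(-5)) + 7·(-5−0) + 6·(0−(-5))) = ½·(0 − 35 + 30) = -5/2.
[PBC] = ½·((13/2)·(-5−(-5)) + 7·(-5−(-10/3)) + 6·(-10/3−(-5))) = ½·(0 − 35/3 + 10) = -5/6, so the A-coordinate is (-5/6)/(-5/2) = 1/3.
[APC] = ½·(7·(-10/3−(-5)) + (13/2)·(-5−0) + 6·(0−(-10/3))) = ½·(35/3 − 65/2 + 20) = -5/12, so the B-coordinate is 1/6.
[ABP] = ½·(7·(-5−(-10/3)) + 7·(-10/3−0) + (13/2)·(0−(-5))) = ½·(-35/3 − 70/3 + 65/2) = -5/4, so the C-coordinate is 1/2.
Check: 1/3 + 1/6 + 1/2 = 1.

(1/3, 1/6, 1/2)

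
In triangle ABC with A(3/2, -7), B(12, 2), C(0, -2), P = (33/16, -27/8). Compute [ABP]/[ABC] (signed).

1/2

[ABC] = ½·((3/2)·(2−(-2)) + 12·(-2−(-7)) + 0·(-7−2)) = ½·(6 + 60 + 0) = 33.
[ABP] = ½·((3/2)·(2−(-27/8)) + 12·(-27/8−(-7)) + (33/16)·(-7−2)) = ½·(129/16 + 87/2 − 297/16) = 33/2, so the ratio is (33/2)/33 = 1/2.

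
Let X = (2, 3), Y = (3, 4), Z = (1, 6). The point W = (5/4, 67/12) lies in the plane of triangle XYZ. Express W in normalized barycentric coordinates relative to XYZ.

(1/12, 1/12, 5/6)

Signed area of the reference triangle: [XYZ] = ½·(2·(4−6) + 3·(6−3) + 1·(3−4)) = ½·(-4 + 9 − 1) = 2.
[WYZ] = ½·((5/4)·(4−6) + 3·(6−(67/12)) + 1·(67/12−4)) = ½·(-5/2 + 5/4 + 19/12) = 1/6, so the X-coordinate is (1/6)/2 = 1/12.
[XWZ] = ½·(2·(67/12−6) + (5/4)·(6−3) + 1·(3−(67/12))) = ½·(-5/6 + 15/4 − 31/12) = 1/6, so the Y-coordinate is 1/12.
[XYW] = ½·(2·(4−(67/12)) + 3·(67/12−3) + (5/4)·(3−4)) = ½·(-19/6 + 31/4 − 5/4) = 5/3, so the Z-coordinate is 5/6.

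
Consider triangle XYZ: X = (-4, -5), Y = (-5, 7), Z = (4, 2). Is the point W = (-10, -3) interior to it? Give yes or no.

Barycentric coordinates of W: (115/103, 58/103, -70/103).
The three coordinates are positive, positive, negative; a point is interior exactly when all three are positive.

no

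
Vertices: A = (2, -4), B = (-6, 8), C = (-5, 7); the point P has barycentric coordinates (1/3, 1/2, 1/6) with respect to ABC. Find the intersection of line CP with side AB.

(-14/5, 16/5)

Line CP meets AB where the C-coordinate vanishes; zeroing P's C-weight and renormalizing leaves A, B-weights 1/3 : 1/2 → (2/5, 3/5).
So Q = (2/5)·A + (3/5)·B = (-14/5, 16/5).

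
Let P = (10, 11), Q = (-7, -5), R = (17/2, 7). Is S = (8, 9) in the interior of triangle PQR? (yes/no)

Barycentric coordinates of S: (37/44, 5/44, 1/22).
The three coordinates are positive, positive, positive; a point is interior exactly when all three are positive.

yes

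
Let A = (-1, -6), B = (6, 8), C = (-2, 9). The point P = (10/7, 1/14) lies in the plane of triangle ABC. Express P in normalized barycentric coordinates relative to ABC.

Signed area of the reference triangle: [ABC] = ½·((-1)·(8−9) + 6·(9−(-6)) + (-2)·(-6−8)) = ½·(1 + 90 + 28) = 119/2.
[PBC] = ½·((10/7)·(8−9) + 6·(9−(1/14)) + (-2)·(1/14−8)) = ½·(-10/7 + 375/7 + 111/7) = 34, so the A-coordinate is 34/(119/2) = 4/7.
[APC] = ½·((-1)·(1/14−9) + (10/7)·(9−(-6)) + (-2)·(-6−(1/14))) = ½·(125/14 + 150/7 + 85/7) = 85/4, so the B-coordinate is 5/14.
[ABP] = ½·((-1)·(8−(1/14)) + 6·(1/14−(-6)) + (10/7)·(-6−8)) = ½·(-111/14 + 255/7 − 20) = 17/4, so the C-coordinate is 1/14.
Check: 4/7 + 5/14 + 1/14 = 1.

(4/7, 5/14, 1/14)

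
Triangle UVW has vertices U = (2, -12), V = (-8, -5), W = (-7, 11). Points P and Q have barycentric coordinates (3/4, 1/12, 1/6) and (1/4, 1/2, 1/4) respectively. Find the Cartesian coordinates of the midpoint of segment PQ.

(-67/24, -31/6)

Barycentric coordinates of the midpoint are the average: (1/2, 7/24, 5/24).
Converting: (1/2)·U + (7/24)·V + (5/24)·W = (-67/24, -31/6).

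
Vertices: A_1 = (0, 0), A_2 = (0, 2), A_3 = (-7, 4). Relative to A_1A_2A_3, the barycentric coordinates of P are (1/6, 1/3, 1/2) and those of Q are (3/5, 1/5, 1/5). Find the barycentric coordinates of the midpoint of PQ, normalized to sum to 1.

(23/60, 4/15, 7/20)

Since both coordinate triples sum to 1, the midpoint's barycentrics are the componentwise average.
(1/6+3/5)/2 = 23/60; similarly 4/15 and 7/20.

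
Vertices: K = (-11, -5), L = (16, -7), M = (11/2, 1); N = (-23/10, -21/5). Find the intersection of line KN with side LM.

(43/4, -3)

Barycentric coordinates of N with respect to KLM: (3/5, 1/5, 1/5).
On side LM the K-coordinate is zero; dropping N's K-weight 3/5 and renormalizing the remaining 1/5 : 1/5 gives weights 1/2, 1/2 on L, M.
J = (1/2)·(16, -7) + (1/2)·(11/2, 1) = (43/4, -3).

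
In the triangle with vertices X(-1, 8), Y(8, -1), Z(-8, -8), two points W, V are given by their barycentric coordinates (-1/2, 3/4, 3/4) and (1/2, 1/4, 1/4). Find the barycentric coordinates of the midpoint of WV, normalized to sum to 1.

(0, 1/2, 1/2)

Since both coordinate triples sum to 1, the midpoint's barycentrics are the componentwise average.
(-1/2+1/2)/2 = 0; similarly 1/2 and 1/2.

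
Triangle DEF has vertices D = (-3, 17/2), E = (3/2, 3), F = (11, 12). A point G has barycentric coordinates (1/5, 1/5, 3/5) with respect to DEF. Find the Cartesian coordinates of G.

G = (1/5)·D + (1/5)·E + (3/5)·F.
x-coordinate: (1/5)·(-3) + (1/5)·(3/2) + (3/5)·11 = 63/10.
y-coordinate: (1/5)·(17/2) + (1/5)·3 + (3/5)·12 = 19/2.

(63/10, 19/2)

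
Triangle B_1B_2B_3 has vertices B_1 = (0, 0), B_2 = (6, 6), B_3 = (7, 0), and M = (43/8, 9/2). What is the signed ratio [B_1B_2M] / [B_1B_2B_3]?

1/8

[B_1B_2B_3] = ½·(0·(6−0) + 6·(0−0) + 7·(0−6)) = ½·(0 + 0 − 42) = -21.
[B_1B_2M] = ½·(0·(6−(9/2)) + 6·(9/2−0) + (43/8)·(0−6)) = ½·(0 + 27 − 129/4) = -21/8, so the ratio is (-21/8)/(-21) = 1/8.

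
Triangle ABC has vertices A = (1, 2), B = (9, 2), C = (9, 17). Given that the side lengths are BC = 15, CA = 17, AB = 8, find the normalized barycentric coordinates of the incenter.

(3/8, 17/40, 1/5)

The incenter has barycentric coordinates proportional to the opposite side lengths: (15 : 17 : 8).
Normalizing by 15+17+8 = 40 gives (3/8, 17/40, 1/5).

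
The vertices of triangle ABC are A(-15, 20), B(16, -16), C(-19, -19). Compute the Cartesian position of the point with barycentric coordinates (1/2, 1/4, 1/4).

P = (1/2)·A + (1/4)·B + (1/4)·C.
x-coordinate: (1/2)·(-15) + (1/4)·16 + (1/4)·(-19) = -33/4.
y-coordinate: (1/2)·20 + (1/4)·(-16) + (1/4)·(-19) = 5/4.

(-33/4, 5/4)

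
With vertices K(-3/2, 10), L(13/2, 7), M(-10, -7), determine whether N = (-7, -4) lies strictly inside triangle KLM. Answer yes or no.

Barycentric coordinates of N: (15/323, 3/19, 257/323).
The three coordinates are positive, positive, positive; a point is interior exactly when all three are positive.

yes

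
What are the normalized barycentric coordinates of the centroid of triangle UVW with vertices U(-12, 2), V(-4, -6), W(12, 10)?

(1/3, 1/3, 1/3)

The centroid is the average of the vertices, so each weight is 1/3.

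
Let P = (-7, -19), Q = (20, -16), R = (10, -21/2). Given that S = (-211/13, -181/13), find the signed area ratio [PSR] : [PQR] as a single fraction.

[PQR] = ½·((-7)·(-16−(-21/2)) + 20·(-21/2−(-19)) + 10·(-19−(-16))) = ½·(77/2 + 170 − 30) = 357/4.
[PSR] = ½·((-7)·(-181/13−(-21/2)) + (-211/13)·(-21/2−(-19)) + 10·(-19−(-181/13))) = ½·(623/26 − 3587/26 − 660/13) = -1071/13, so the ratio is (-1071/13)/(357/4) = -12/13.

-12/13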